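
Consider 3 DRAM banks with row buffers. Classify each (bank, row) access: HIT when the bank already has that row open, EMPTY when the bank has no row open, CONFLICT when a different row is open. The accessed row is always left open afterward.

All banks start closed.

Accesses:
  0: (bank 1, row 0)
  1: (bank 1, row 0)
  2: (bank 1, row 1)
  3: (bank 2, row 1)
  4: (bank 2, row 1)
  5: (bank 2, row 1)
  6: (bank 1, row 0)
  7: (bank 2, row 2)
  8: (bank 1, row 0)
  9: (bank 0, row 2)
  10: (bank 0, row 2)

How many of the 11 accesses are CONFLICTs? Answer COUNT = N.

COUNT = 3

#0 (1,0) E
#1 (1,0) H  (was 0)
#2 (1,1) C  (was 0)
#3 (2,1) E
#4 (2,1) H  (was 1)
#5 (2,1) H  (was 1)
#6 (1,0) C  (was 1)
#7 (2,2) C  (was 1)
#8 (1,0) H  (was 0)
#9 (0,2) E
#10 (0,2) H  (was 2)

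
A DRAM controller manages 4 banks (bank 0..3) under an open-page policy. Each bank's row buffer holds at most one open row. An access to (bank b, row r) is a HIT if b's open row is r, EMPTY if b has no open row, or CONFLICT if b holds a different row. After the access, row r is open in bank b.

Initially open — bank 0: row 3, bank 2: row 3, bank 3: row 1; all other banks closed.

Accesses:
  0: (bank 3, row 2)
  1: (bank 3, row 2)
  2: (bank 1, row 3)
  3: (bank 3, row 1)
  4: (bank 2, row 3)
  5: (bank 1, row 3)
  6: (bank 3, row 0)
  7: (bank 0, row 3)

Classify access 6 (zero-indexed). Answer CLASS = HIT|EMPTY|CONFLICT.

#0 (3,2) C  (was 1)
#1 (3,2) H  (was 2)
#2 (1,3) E
#3 (3,1) C  (was 2)
#4 (2,3) H  (was 3)
#5 (1,3) H  (was 3)
#6 (3,0) C  (was 1)
#7 (0,3) H  (was 3)

CLASS = CONFLICT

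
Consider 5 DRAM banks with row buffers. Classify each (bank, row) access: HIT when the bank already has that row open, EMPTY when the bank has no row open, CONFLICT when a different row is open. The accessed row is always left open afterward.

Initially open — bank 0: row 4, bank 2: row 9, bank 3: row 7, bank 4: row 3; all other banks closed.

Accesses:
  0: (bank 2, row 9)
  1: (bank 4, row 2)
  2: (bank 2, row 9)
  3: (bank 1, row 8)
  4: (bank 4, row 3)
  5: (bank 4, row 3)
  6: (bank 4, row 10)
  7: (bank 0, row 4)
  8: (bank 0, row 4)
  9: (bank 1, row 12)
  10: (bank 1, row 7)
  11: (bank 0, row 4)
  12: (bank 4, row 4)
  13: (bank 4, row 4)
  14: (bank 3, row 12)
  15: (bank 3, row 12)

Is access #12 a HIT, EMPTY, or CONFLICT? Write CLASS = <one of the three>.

step 0: bank2 9->9 [HIT]
step 1: bank4 3->2 [CONFLICT]
step 2: bank2 9->9 [HIT]
step 3: bank1 None->8 [EMPTY]
step 4: bank4 2->3 [CONFLICT]
step 5: bank4 3->3 [HIT]
step 6: bank4 3->10 [CONFLICT]
step 7: bank0 4->4 [HIT]
step 8: bank0 4->4 [HIT]
step 9: bank1 8->12 [CONFLICT]
step 10: bank1 12->7 [CONFLICT]
step 11: bank0 4->4 [HIT]
step 12: bank4 10->4 [CONFLICT]
step 13: bank4 4->4 [HIT]
step 14: bank3 7->12 [CONFLICT]
step 15: bank3 12->12 [HIT]

CLASS = CONFLICT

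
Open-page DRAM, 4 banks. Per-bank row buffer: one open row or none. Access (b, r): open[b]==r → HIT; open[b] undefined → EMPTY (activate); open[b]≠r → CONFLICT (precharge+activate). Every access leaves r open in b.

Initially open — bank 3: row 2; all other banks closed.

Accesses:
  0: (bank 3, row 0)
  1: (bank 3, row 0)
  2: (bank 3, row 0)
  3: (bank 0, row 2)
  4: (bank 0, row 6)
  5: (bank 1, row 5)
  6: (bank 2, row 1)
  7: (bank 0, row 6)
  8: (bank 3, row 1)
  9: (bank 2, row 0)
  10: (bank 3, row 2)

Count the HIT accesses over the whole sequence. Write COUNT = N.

#0 (3,0) C  (was 2)
#1 (3,0) H  (was 0)
#2 (3,0) H  (was 0)
#3 (0,2) E
#4 (0,6) C  (was 2)
#5 (1,5) E
#6 (2,1) E
#7 (0,6) H  (was 6)
#8 (3,1) C  (was 0)
#9 (2,0) C  (was 1)
#10 (3,2) C  (was 1)

COUNT = 3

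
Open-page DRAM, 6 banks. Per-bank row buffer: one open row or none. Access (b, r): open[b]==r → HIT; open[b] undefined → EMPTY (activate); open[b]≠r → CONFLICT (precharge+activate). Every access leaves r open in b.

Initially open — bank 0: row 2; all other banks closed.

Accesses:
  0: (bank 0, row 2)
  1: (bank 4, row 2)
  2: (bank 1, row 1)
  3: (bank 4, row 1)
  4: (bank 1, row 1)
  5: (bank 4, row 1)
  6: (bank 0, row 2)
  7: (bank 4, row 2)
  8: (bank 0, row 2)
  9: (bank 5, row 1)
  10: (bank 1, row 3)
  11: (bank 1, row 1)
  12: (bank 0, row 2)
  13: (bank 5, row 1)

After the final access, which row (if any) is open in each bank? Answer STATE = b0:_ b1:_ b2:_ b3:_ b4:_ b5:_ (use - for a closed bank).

STATE = b0:2 b1:1 b2:- b3:- b4:2 b5:1

step 0: bank0 2->2 [HIT]
step 1: bank4 None->2 [EMPTY]
step 2: bank1 None->1 [EMPTY]
step 3: bank4 2->1 [CONFLICT]
step 4: bank1 1->1 [HIT]
step 5: bank4 1->1 [HIT]
step 6: bank0 2->2 [HIT]
step 7: bank4 1->2 [CONFLICT]
step 8: bank0 2->2 [HIT]
step 9: bank5 None->1 [EMPTY]
step 10: bank1 1->3 [CONFLICT]
step 11: bank1 3->1 [CONFLICT]
step 12: bank0 2->2 [HIT]
step 13: bank5 1->1 [HIT]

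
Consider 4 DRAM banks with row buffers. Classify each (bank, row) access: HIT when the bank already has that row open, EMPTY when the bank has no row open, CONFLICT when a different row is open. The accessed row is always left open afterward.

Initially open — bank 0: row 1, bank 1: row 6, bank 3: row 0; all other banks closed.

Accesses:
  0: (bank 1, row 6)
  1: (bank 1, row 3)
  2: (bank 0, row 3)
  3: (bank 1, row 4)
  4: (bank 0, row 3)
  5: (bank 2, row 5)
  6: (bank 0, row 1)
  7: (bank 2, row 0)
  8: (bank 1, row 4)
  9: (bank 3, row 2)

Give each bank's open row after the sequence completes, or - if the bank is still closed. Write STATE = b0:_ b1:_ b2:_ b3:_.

STATE = b0:1 b1:4 b2:0 b3:2

0: bank 1 row 6 — prev 6 → HIT
1: bank 1 row 3 — prev 6 → CONFLICT
2: bank 0 row 3 — prev 1 → CONFLICT
3: bank 1 row 4 — prev 3 → CONFLICT
4: bank 0 row 3 — prev 3 → HIT
5: bank 2 row 5 — prev None → EMPTY
6: bank 0 row 1 — prev 3 → CONFLICT
7: bank 2 row 0 — prev 5 → CONFLICT
8: bank 1 row 4 — prev 4 → HIT
9: bank 3 row 2 — prev 0 → CONFLICT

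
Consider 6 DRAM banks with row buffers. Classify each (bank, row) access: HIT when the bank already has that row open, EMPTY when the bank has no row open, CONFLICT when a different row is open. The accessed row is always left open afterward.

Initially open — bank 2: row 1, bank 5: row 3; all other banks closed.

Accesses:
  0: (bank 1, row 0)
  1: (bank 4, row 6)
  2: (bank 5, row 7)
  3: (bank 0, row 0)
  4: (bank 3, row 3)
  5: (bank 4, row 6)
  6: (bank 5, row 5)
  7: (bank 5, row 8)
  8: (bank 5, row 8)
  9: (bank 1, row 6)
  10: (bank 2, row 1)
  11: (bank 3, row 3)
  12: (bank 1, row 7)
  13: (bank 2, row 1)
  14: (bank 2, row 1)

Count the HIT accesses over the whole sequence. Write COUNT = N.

step 0: bank1 None->0 [EMPTY]
step 1: bank4 None->6 [EMPTY]
step 2: bank5 3->7 [CONFLICT]
step 3: bank0 None->0 [EMPTY]
step 4: bank3 None->3 [EMPTY]
step 5: bank4 6->6 [HIT]
step 6: bank5 7->5 [CONFLICT]
step 7: bank5 5->8 [CONFLICT]
step 8: bank5 8->8 [HIT]
step 9: bank1 0->6 [CONFLICT]
step 10: bank2 1->1 [HIT]
step 11: bank3 3->3 [HIT]
step 12: bank1 6->7 [CONFLICT]
step 13: bank2 1->1 [HIT]
step 14: bank2 1->1 [HIT]

COUNT = 6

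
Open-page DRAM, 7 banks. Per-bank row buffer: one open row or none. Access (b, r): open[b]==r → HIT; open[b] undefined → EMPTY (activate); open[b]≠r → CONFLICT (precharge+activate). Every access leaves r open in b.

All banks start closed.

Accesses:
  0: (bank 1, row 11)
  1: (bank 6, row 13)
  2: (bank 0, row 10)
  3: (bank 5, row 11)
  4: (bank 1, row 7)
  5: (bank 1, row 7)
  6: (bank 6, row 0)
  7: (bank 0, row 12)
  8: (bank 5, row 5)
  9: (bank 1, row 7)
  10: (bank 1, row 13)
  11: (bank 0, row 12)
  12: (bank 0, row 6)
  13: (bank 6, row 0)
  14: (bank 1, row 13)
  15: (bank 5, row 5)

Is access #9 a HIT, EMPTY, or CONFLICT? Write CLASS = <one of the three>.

CLASS = HIT

  [0] b1 r11: no row ⇒ E
  [1] b6 r13: no row ⇒ E
  [2] b0 r10: no row ⇒ E
  [3] b5 r11: no row ⇒ E
  [4] b1 r7: had r11 ⇒ C
  [5] b1 r7: had r7 ⇒ H
  [6] b6 r0: had r13 ⇒ C
  [7] b0 r12: had r10 ⇒ C
  [8] b5 r5: had r11 ⇒ C
  [9] b1 r7: had r7 ⇒ H
  [10] b1 r13: had r7 ⇒ C
  [11] b0 r12: had r12 ⇒ H
  [12] b0 r6: had r12 ⇒ C
  [13] b6 r0: had r0 ⇒ H
  [14] b1 r13: had r13 ⇒ H
  [15] b5 r5: had r5 ⇒ H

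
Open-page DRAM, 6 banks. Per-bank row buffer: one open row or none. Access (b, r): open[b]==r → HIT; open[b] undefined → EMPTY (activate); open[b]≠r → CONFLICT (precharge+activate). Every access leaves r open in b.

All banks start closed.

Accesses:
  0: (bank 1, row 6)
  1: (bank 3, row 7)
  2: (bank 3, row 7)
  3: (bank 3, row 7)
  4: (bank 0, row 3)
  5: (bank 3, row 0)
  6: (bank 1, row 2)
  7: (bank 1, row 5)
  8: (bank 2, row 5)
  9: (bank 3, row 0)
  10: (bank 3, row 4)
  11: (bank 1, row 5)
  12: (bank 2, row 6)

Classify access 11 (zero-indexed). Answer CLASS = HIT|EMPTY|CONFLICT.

#0 (1,6) E
#1 (3,7) E
#2 (3,7) H  (was 7)
#3 (3,7) H  (was 7)
#4 (0,3) E
#5 (3,0) C  (was 7)
#6 (1,2) C  (was 6)
#7 (1,5) C  (was 2)
#8 (2,5) E
#9 (3,0) H  (was 0)
#10 (3,4) C  (was 0)
#11 (1,5) H  (was 5)
#12 (2,6) C  (was 5)

CLASS = HIT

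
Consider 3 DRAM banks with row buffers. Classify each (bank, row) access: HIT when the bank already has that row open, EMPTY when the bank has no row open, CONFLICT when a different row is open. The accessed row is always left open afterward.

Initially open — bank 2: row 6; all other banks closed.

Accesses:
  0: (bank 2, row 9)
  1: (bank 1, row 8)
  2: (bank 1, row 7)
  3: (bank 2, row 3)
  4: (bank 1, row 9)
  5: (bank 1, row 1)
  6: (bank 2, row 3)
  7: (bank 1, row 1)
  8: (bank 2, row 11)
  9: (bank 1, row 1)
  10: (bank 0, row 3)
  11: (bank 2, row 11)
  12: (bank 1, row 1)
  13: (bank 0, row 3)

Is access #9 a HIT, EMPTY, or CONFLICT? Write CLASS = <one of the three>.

step 0: bank2 6->9 [CONFLICT]
step 1: bank1 None->8 [EMPTY]
step 2: bank1 8->7 [CONFLICT]
step 3: bank2 9->3 [CONFLICT]
step 4: bank1 7->9 [CONFLICT]
step 5: bank1 9->1 [CONFLICT]
step 6: bank2 3->3 [HIT]
step 7: bank1 1->1 [HIT]
step 8: bank2 3->11 [CONFLICT]
step 9: bank1 1->1 [HIT]
step 10: bank0 None->3 [EMPTY]
step 11: bank2 11->11 [HIT]
step 12: bank1 1->1 [HIT]
step 13: bank0 3->3 [HIT]

CLASS = HIT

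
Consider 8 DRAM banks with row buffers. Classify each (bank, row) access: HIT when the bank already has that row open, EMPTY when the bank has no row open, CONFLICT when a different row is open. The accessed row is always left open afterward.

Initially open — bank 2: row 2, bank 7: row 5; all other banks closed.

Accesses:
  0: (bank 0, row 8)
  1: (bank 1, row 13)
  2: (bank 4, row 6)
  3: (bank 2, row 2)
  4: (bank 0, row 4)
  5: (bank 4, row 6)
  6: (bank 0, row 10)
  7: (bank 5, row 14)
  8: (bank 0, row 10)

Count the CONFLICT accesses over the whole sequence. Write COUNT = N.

step 0: bank0 None->8 [EMPTY]
step 1: bank1 None->13 [EMPTY]
step 2: bank4 None->6 [EMPTY]
step 3: bank2 2->2 [HIT]
step 4: bank0 8->4 [CONFLICT]
step 5: bank4 6->6 [HIT]
step 6: bank0 4->10 [CONFLICT]
step 7: bank5 None->14 [EMPTY]
step 8: bank0 10->10 [HIT]

COUNT = 2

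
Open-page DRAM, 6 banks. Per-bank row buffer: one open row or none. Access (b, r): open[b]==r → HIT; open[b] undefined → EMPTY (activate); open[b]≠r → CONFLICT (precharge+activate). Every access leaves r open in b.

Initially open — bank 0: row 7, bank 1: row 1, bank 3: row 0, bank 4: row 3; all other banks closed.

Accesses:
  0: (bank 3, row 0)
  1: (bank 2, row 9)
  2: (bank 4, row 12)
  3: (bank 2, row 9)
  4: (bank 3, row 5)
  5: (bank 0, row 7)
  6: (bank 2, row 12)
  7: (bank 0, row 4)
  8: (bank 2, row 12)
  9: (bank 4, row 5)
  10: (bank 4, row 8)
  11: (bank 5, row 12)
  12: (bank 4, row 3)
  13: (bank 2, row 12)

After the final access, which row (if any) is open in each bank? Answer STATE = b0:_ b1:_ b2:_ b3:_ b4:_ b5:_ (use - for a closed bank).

STATE = b0:4 b1:1 b2:12 b3:5 b4:3 b5:12

step 0: bank3 0->0 [HIT]
step 1: bank2 None->9 [EMPTY]
step 2: bank4 3->12 [CONFLICT]
step 3: bank2 9->9 [HIT]
step 4: bank3 0->5 [CONFLICT]
step 5: bank0 7->7 [HIT]
step 6: bank2 9->12 [CONFLICT]
step 7: bank0 7->4 [CONFLICT]
step 8: bank2 12->12 [HIT]
step 9: bank4 12->5 [CONFLICT]
step 10: bank4 5->8 [CONFLICT]
step 11: bank5 None->12 [EMPTY]
step 12: bank4 8->3 [CONFLICT]
step 13: bank2 12->12 [HIT]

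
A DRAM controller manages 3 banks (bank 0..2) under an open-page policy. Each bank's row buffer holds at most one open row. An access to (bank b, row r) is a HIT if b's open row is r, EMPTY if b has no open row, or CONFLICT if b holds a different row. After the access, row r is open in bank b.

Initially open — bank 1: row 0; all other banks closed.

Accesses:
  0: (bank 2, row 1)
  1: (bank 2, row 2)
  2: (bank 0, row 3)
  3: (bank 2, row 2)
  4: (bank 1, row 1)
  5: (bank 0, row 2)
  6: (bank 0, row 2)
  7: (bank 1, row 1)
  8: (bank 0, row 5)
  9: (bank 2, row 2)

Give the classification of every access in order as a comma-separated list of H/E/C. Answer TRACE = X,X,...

TRACE = E,C,E,H,C,C,H,H,C,H

0: bank 2 row 1 — prev None → EMPTY
1: bank 2 row 2 — prev 1 → CONFLICT
2: bank 0 row 3 — prev None → EMPTY
3: bank 2 row 2 — prev 2 → HIT
4: bank 1 row 1 — prev 0 → CONFLICT
5: bank 0 row 2 — prev 3 → CONFLICT
6: bank 0 row 2 — prev 2 → HIT
7: bank 1 row 1 — prev 1 → HIT
8: bank 0 row 5 — prev 2 → CONFLICT
9: bank 2 row 2 — prev 2 → HIT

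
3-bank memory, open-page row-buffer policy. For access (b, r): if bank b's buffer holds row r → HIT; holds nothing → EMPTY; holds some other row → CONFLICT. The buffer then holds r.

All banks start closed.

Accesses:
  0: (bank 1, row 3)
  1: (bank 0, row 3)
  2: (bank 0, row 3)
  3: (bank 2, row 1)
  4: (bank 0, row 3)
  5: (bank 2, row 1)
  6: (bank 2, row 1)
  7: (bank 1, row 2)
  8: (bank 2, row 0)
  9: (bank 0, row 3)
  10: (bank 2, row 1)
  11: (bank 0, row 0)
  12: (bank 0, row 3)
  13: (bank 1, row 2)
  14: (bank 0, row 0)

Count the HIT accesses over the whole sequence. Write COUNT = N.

#0 (1,3) E
#1 (0,3) E
#2 (0,3) H  (was 3)
#3 (2,1) E
#4 (0,3) H  (was 3)
#5 (2,1) H  (was 1)
#6 (2,1) H  (was 1)
#7 (1,2) C  (was 3)
#8 (2,0) C  (was 1)
#9 (0,3) H  (was 3)
#10 (2,1) C  (was 0)
#11 (0,0) C  (was 3)
#12 (0,3) C  (was 0)
#13 (1,2) H  (was 2)
#14 (0,0) C  (was 3)

COUNT = 6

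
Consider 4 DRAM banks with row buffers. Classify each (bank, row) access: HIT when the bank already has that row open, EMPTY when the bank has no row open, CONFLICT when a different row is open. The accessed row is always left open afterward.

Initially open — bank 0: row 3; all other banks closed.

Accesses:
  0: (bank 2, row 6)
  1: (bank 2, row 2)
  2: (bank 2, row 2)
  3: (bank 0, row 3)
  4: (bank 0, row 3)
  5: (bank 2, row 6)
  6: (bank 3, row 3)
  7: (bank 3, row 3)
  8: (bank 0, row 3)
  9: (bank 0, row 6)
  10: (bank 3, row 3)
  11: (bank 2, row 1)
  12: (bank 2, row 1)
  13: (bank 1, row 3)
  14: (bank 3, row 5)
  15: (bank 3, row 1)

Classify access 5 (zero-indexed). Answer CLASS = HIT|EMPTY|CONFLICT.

#0 (2,6) E
#1 (2,2) C  (was 6)
#2 (2,2) H  (was 2)
#3 (0,3) H  (was 3)
#4 (0,3) H  (was 3)
#5 (2,6) C  (was 2)
#6 (3,3) E
#7 (3,3) H  (was 3)
#8 (0,3) H  (was 3)
#9 (0,6) C  (was 3)
#10 (3,3) H  (was 3)
#11 (2,1) C  (was 6)
#12 (2,1) H  (was 1)
#13 (1,3) E
#14 (3,5) C  (was 3)
#15 (3,1) C  (was 5)

CLASS = CONFLICT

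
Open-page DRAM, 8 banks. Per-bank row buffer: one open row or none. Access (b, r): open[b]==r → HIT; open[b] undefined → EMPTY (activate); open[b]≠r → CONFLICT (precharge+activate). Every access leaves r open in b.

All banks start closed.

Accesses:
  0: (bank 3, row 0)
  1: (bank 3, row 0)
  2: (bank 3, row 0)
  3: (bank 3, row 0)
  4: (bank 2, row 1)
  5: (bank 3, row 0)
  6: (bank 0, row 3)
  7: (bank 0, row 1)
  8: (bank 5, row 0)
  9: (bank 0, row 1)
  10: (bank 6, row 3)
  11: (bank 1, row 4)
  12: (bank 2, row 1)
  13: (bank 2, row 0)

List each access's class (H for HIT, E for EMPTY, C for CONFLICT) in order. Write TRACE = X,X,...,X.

TRACE = E,H,H,H,E,H,E,C,E,H,E,E,H,C

#0 (3,0) E
#1 (3,0) H  (was 0)
#2 (3,0) H  (was 0)
#3 (3,0) H  (was 0)
#4 (2,1) E
#5 (3,0) H  (was 0)
#6 (0,3) E
#7 (0,1) C  (was 3)
#8 (5,0) E
#9 (0,1) H  (was 1)
#10 (6,3) E
#11 (1,4) E
#12 (2,1) H  (was 1)
#13 (2,0) C  (was 1)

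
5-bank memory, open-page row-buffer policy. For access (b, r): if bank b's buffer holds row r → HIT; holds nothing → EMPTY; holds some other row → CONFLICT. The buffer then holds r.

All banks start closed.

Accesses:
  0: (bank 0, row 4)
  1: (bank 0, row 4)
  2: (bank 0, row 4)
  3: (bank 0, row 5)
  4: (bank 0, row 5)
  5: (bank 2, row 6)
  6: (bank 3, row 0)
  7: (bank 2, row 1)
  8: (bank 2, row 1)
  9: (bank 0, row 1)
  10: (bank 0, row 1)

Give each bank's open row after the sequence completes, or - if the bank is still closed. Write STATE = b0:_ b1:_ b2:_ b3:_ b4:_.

  [0] b0 r4: no row ⇒ E
  [1] b0 r4: had r4 ⇒ H
  [2] b0 r4: had r4 ⇒ H
  [3] b0 r5: had r4 ⇒ C
  [4] b0 r5: had r5 ⇒ H
  [5] b2 r6: no row ⇒ E
  [6] b3 r0: no row ⇒ E
  [7] b2 r1: had r6 ⇒ C
  [8] b2 r1: had r1 ⇒ H
  [9] b0 r1: had r5 ⇒ C
  [10] b0 r1: had r1 ⇒ H

STATE = b0:1 b1:- b2:1 b3:0 b4:-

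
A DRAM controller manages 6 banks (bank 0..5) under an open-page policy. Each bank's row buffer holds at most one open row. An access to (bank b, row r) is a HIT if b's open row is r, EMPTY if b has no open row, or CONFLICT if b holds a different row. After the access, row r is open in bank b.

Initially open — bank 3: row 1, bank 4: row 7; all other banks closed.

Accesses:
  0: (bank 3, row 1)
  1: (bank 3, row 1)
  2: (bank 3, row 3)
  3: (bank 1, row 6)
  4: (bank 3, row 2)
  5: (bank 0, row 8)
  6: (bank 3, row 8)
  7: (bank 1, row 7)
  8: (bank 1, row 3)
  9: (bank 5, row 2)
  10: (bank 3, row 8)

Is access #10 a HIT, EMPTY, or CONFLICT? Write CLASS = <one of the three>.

  [0] b3 r1: had r1 ⇒ H
  [1] b3 r1: had r1 ⇒ H
  [2] b3 r3: had r1 ⇒ C
  [3] b1 r6: no row ⇒ E
  [4] b3 r2: had r3 ⇒ C
  [5] b0 r8: no row ⇒ E
  [6] b3 r8: had r2 ⇒ C
  [7] b1 r7: had r6 ⇒ C
  [8] b1 r3: had r7 ⇒ C
  [9] b5 r2: no row ⇒ E
  [10] b3 r8: had r8 ⇒ H

CLASS = HIT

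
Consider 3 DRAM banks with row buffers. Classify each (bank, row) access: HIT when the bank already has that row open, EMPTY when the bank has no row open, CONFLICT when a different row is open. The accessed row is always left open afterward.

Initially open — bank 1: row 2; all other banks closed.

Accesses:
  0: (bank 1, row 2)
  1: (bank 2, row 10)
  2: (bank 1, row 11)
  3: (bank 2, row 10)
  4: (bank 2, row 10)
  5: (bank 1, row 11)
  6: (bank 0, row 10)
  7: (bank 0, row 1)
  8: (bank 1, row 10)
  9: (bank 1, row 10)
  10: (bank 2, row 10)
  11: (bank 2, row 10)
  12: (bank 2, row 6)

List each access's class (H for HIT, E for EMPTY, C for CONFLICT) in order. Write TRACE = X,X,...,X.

0: bank 1 row 2 — prev 2 → HIT
1: bank 2 row 10 — prev None → EMPTY
2: bank 1 row 11 — prev 2 → CONFLICT
3: bank 2 row 10 — prev 10 → HIT
4: bank 2 row 10 — prev 10 → HIT
5: bank 1 row 11 — prev 11 → HIT
6: bank 0 row 10 — prev None → EMPTY
7: bank 0 row 1 — prev 10 → CONFLICT
8: bank 1 row 10 — prev 11 → CONFLICT
9: bank 1 row 10 — prev 10 → HIT
10: bank 2 row 10 — prev 10 → HIT
11: bank 2 row 10 — prev 10 → HIT
12: bank 2 row 6 — prev 10 → CONFLICT

TRACE = H,E,C,H,H,H,E,C,C,H,H,H,C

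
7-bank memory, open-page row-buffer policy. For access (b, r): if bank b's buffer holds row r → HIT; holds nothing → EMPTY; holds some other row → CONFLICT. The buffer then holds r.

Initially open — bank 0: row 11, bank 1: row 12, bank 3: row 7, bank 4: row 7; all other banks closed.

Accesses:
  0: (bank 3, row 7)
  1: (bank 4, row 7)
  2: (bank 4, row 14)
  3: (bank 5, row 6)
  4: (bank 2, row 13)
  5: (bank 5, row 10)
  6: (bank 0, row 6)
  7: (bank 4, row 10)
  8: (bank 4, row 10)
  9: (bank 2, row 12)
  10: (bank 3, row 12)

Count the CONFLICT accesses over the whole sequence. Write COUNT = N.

COUNT = 6

step 0: bank3 7->7 [HIT]
step 1: bank4 7->7 [HIT]
step 2: bank4 7->14 [CONFLICT]
step 3: bank5 None->6 [EMPTY]
step 4: bank2 None->13 [EMPTY]
step 5: bank5 6->10 [CONFLICT]
step 6: bank0 11->6 [CONFLICT]
step 7: bank4 14->10 [CONFLICT]
step 8: bank4 10->10 [HIT]
step 9: bank2 13->12 [CONFLICT]
step 10: bank3 7->12 [CONFLICT]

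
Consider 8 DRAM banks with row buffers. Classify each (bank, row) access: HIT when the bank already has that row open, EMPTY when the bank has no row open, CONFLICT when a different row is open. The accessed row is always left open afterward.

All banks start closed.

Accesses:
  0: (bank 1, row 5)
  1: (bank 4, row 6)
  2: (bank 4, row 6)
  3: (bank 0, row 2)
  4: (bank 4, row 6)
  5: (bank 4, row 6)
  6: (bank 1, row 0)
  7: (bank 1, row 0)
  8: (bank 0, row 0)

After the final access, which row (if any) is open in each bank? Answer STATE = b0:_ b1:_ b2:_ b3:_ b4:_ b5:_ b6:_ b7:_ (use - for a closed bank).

step 0: bank1 None->5 [EMPTY]
step 1: bank4 None->6 [EMPTY]
step 2: bank4 6->6 [HIT]
step 3: bank0 None->2 [EMPTY]
step 4: bank4 6->6 [HIT]
step 5: bank4 6->6 [HIT]
step 6: bank1 5->0 [CONFLICT]
step 7: bank1 0->0 [HIT]
step 8: bank0 2->0 [CONFLICT]

STATE = b0:0 b1:0 b2:- b3:- b4:6 b5:- b6:- b7:-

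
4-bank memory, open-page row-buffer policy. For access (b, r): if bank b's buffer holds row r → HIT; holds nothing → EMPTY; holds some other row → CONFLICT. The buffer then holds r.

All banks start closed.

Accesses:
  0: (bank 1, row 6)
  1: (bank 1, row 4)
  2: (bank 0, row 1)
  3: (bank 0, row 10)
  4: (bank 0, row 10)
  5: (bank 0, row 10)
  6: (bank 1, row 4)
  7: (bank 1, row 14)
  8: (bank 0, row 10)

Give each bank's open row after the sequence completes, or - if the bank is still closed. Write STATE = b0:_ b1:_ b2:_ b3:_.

STATE = b0:10 b1:14 b2:- b3:-

0: bank 1 row 6 — prev None → EMPTY
1: bank 1 row 4 — prev 6 → CONFLICT
2: bank 0 row 1 — prev None → EMPTY
3: bank 0 row 10 — prev 1 → CONFLICT
4: bank 0 row 10 — prev 10 → HIT
5: bank 0 row 10 — prev 10 → HIT
6: bank 1 row 4 — prev 4 → HIT
7: bank 1 row 14 — prev 4 → CONFLICT
8: bank 0 row 10 — prev 10 → HIT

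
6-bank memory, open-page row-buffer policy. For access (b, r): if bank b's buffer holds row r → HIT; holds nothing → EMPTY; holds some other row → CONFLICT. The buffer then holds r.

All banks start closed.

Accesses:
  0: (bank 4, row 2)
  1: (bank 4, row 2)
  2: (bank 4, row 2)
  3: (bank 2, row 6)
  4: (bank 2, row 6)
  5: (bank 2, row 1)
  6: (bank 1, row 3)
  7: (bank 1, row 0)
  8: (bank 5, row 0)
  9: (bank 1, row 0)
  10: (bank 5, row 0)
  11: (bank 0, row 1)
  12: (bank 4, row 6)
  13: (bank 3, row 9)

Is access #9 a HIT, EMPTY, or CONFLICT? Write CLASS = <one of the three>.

#0 (4,2) E
#1 (4,2) H  (was 2)
#2 (4,2) H  (was 2)
#3 (2,6) E
#4 (2,6) H  (was 6)
#5 (2,1) C  (was 6)
#6 (1,3) E
#7 (1,0) C  (was 3)
#8 (5,0) E
#9 (1,0) H  (was 0)
#10 (5,0) H  (was 0)
#11 (0,1) E
#12 (4,6) C  (was 2)
#13 (3,9) E

CLASS = HIT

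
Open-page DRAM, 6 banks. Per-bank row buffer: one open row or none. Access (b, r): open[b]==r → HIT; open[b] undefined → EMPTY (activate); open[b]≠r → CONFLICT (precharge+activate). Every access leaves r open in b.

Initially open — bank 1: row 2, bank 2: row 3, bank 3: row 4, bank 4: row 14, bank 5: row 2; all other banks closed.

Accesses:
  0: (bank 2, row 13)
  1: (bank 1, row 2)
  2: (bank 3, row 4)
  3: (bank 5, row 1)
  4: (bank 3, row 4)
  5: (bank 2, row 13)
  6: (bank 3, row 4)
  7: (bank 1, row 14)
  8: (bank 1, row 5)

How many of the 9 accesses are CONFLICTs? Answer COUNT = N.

COUNT = 4

0: bank 2 row 13 — prev 3 → CONFLICT
1: bank 1 row 2 — prev 2 → HIT
2: bank 3 row 4 — prev 4 → HIT
3: bank 5 row 1 — prev 2 → CONFLICT
4: bank 3 row 4 — prev 4 → HIT
5: bank 2 row 13 — prev 13 → HIT
6: bank 3 row 4 — prev 4 → HIT
7: bank 1 row 14 — prev 2 → CONFLICT
8: bank 1 row 5 — prev 14 → CONFLICT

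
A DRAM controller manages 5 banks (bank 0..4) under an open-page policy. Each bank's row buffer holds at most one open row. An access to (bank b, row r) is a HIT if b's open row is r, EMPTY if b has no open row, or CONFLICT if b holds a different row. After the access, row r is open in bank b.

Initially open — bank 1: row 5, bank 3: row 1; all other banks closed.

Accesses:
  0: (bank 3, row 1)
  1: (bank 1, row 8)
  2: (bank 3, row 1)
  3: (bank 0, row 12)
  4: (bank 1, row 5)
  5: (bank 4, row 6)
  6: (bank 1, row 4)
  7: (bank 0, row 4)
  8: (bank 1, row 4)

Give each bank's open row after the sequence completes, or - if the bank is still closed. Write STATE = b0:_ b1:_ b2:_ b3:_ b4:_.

STATE = b0:4 b1:4 b2:- b3:1 b4:6

  [0] b3 r1: had r1 ⇒ H
  [1] b1 r8: had r5 ⇒ C
  [2] b3 r1: had r1 ⇒ H
  [3] b0 r12: no row ⇒ E
  [4] b1 r5: had r8 ⇒ C
  [5] b4 r6: no row ⇒ E
  [6] b1 r4: had r5 ⇒ C
  [7] b0 r4: had r12 ⇒ C
  [8] b1 r4: had r4 ⇒ H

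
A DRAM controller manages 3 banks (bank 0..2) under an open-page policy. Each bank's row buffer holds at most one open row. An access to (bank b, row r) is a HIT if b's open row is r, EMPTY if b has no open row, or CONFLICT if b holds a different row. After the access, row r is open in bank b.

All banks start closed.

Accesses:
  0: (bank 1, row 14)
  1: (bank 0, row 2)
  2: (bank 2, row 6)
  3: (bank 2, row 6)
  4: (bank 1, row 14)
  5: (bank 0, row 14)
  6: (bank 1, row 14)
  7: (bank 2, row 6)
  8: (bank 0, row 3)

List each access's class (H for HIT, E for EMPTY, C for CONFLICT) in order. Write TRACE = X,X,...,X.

  [0] b1 r14: no row ⇒ E
  [1] b0 r2: no row ⇒ E
  [2] b2 r6: no row ⇒ E
  [3] b2 r6: had r6 ⇒ H
  [4] b1 r14: had r14 ⇒ H
  [5] b0 r14: had r2 ⇒ C
  [6] b1 r14: had r14 ⇒ H
  [7] b2 r6: had r6 ⇒ H
  [8] b0 r3: had r14 ⇒ C

TRACE = E,E,E,H,H,C,H,H,C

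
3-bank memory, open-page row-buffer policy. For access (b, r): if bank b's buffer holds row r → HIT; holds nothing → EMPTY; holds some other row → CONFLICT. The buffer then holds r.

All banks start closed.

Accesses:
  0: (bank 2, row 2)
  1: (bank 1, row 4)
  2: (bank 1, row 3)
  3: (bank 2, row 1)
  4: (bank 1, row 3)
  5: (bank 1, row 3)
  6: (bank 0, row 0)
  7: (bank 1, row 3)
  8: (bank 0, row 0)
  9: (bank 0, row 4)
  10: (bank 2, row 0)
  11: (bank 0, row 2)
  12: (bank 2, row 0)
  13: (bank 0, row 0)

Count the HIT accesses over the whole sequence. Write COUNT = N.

COUNT = 5

0: bank 2 row 2 — prev None → EMPTY
1: bank 1 row 4 — prev None → EMPTY
2: bank 1 row 3 — prev 4 → CONFLICT
3: bank 2 row 1 — prev 2 → CONFLICT
4: bank 1 row 3 — prev 3 → HIT
5: bank 1 row 3 — prev 3 → HIT
6: bank 0 row 0 — prev None → EMPTY
7: bank 1 row 3 — prev 3 → HIT
8: bank 0 row 0 — prev 0 → HIT
9: bank 0 row 4 — prev 0 → CONFLICT
10: bank 2 row 0 — prev 1 → CONFLICT
11: bank 0 row 2 — prev 4 → CONFLICT
12: bank 2 row 0 — prev 0 → HIT
13: bank 0 row 0 — prev 2 → CONFLICT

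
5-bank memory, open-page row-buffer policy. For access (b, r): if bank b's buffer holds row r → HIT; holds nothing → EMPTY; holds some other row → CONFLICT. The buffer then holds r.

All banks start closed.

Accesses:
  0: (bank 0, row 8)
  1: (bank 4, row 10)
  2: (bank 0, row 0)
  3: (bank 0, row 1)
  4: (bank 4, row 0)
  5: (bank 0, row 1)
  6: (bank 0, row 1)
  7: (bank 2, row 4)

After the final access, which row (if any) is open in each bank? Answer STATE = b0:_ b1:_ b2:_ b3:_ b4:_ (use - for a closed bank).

STATE = b0:1 b1:- b2:4 b3:- b4:0

#0 (0,8) E
#1 (4,10) E
#2 (0,0) C  (was 8)
#3 (0,1) C  (was 0)
#4 (4,0) C  (was 10)
#5 (0,1) H  (was 1)
#6 (0,1) H  (was 1)
#7 (2,4) E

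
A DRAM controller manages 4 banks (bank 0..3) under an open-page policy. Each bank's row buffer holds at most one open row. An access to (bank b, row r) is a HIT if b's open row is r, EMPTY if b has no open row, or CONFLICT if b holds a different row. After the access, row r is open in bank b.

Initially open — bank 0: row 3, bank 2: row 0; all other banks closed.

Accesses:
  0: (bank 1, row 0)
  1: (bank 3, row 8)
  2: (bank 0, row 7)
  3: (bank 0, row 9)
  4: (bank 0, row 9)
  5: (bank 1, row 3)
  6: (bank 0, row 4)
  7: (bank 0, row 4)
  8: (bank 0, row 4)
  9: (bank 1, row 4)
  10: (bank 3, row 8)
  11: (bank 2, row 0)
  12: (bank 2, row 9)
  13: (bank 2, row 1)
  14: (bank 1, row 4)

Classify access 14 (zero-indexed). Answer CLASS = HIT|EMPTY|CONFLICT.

CLASS = HIT

  [0] b1 r0: no row ⇒ E
  [1] b3 r8: no row ⇒ E
  [2] b0 r7: had r3 ⇒ C
  [3] b0 r9: had r7 ⇒ C
  [4] b0 r9: had r9 ⇒ H
  [5] b1 r3: had r0 ⇒ C
  [6] b0 r4: had r9 ⇒ C
  [7] b0 r4: had r4 ⇒ H
  [8] b0 r4: had r4 ⇒ H
  [9] b1 r4: had r3 ⇒ C
  [10] b3 r8: had r8 ⇒ H
  [11] b2 r0: had r0 ⇒ H
  [12] b2 r9: had r0 ⇒ C
  [13] b2 r1: had r9 ⇒ C
  [14] b1 r4: had r4 ⇒ H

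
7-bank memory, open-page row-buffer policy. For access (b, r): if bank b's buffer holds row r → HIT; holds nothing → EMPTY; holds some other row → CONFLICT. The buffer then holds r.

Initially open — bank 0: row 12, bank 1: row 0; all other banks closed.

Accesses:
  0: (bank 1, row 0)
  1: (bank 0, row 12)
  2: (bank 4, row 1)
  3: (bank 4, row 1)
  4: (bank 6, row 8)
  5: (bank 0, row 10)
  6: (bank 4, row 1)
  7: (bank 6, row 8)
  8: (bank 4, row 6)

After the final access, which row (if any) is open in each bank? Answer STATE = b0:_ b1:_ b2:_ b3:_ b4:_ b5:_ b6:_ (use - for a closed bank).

  [0] b1 r0: had r0 ⇒ H
  [1] b0 r12: had r12 ⇒ H
  [2] b4 r1: no row ⇒ E
  [3] b4 r1: had r1 ⇒ H
  [4] b6 r8: no row ⇒ E
  [5] b0 r10: had r12 ⇒ C
  [6] b4 r1: had r1 ⇒ H
  [7] b6 r8: had r8 ⇒ H
  [8] b4 r6: had r1 ⇒ C

STATE = b0:10 b1:0 b2:- b3:- b4:6 b5:- b6:8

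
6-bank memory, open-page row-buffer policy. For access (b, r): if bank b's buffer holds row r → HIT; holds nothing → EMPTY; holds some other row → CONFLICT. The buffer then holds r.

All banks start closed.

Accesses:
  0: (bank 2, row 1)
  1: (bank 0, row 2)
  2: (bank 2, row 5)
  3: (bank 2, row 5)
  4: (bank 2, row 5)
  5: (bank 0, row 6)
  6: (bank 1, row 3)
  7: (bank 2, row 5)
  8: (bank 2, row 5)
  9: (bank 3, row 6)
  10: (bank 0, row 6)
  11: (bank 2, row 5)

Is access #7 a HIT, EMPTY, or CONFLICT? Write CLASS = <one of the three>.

CLASS = HIT

#0 (2,1) E
#1 (0,2) E
#2 (2,5) C  (was 1)
#3 (2,5) H  (was 5)
#4 (2,5) H  (was 5)
#5 (0,6) C  (was 2)
#6 (1,3) E
#7 (2,5) H  (was 5)
#8 (2,5) H  (was 5)
#9 (3,6) E
#10 (0,6) H  (was 6)
#11 (2,5) H  (was 5)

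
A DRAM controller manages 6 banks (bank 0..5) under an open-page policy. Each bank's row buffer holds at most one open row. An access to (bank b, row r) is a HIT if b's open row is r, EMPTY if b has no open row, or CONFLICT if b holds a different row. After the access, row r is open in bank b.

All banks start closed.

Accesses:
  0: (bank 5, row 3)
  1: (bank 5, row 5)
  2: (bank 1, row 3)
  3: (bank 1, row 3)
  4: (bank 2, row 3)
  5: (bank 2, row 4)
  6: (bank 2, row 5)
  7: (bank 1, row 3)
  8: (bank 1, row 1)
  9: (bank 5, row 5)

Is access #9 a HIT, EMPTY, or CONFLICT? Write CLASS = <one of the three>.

CLASS = HIT

step 0: bank5 None->3 [EMPTY]
step 1: bank5 3->5 [CONFLICT]
step 2: bank1 None->3 [EMPTY]
step 3: bank1 3->3 [HIT]
step 4: bank2 None->3 [EMPTY]
step 5: bank2 3->4 [CONFLICT]
step 6: bank2 4->5 [CONFLICT]
step 7: bank1 3->3 [HIT]
step 8: bank1 3->1 [CONFLICT]
step 9: bank5 5->5 [HIT]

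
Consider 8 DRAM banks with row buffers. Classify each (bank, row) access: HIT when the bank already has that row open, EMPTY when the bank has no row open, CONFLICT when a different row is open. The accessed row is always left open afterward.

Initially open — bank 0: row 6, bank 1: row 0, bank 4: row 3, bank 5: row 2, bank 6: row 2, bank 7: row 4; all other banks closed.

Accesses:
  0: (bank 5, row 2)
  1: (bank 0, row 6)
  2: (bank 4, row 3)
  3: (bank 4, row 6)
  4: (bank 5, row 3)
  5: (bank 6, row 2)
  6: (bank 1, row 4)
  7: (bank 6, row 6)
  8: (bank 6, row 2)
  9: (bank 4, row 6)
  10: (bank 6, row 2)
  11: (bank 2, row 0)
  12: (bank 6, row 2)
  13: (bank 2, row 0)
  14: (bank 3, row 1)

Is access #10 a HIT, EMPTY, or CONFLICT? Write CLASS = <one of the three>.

0: bank 5 row 2 — prev 2 → HIT
1: bank 0 row 6 — prev 6 → HIT
2: bank 4 row 3 — prev 3 → HIT
3: bank 4 row 6 — prev 3 → CONFLICT
4: bank 5 row 3 — prev 2 → CONFLICT
5: bank 6 row 2 — prev 2 → HIT
6: bank 1 row 4 — prev 0 → CONFLICT
7: bank 6 row 6 — prev 2 → CONFLICT
8: bank 6 row 2 — prev 6 → CONFLICT
9: bank 4 row 6 — prev 6 → HIT
10: bank 6 row 2 — prev 2 → HIT
11: bank 2 row 0 — prev None → EMPTY
12: bank 6 row 2 — prev 2 → HIT
13: bank 2 row 0 — prev 0 → HIT
14: bank 3 row 1 — prev None → EMPTY

CLASS = HIT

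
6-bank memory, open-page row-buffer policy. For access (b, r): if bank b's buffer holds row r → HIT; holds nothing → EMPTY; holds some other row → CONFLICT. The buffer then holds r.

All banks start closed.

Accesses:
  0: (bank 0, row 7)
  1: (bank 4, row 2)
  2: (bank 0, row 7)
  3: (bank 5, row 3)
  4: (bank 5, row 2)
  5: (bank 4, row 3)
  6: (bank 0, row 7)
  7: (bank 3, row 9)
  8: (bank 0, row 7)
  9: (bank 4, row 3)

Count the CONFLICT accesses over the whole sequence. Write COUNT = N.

COUNT = 2

  [0] b0 r7: no row ⇒ E
  [1] b4 r2: no row ⇒ E
  [2] b0 r7: had r7 ⇒ H
  [3] b5 r3: no row ⇒ E
  [4] b5 r2: had r3 ⇒ C
  [5] b4 r3: had r2 ⇒ C
  [6] b0 r7: had r7 ⇒ H
  [7] b3 r9: no row ⇒ E
  [8] b0 r7: had r7 ⇒ H
  [9] b4 r3: had r3 ⇒ H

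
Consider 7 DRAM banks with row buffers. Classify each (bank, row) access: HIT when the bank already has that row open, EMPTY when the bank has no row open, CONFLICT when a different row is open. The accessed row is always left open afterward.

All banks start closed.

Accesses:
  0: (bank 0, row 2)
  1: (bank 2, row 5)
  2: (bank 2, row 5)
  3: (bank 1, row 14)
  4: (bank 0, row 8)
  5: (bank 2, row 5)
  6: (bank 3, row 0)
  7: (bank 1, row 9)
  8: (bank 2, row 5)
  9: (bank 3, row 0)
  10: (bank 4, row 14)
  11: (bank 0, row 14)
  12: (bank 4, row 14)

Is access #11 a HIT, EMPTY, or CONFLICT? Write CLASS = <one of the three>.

CLASS = CONFLICT

step 0: bank0 None->2 [EMPTY]
step 1: bank2 None->5 [EMPTY]
step 2: bank2 5->5 [HIT]
step 3: bank1 None->14 [EMPTY]
step 4: bank0 2->8 [CONFLICT]
step 5: bank2 5->5 [HIT]
step 6: bank3 None->0 [EMPTY]
step 7: bank1 14->9 [CONFLICT]
step 8: bank2 5->5 [HIT]
step 9: bank3 0->0 [HIT]
step 10: bank4 None->14 [EMPTY]
step 11: bank0 8->14 [CONFLICT]
step 12: bank4 14->14 [HIT]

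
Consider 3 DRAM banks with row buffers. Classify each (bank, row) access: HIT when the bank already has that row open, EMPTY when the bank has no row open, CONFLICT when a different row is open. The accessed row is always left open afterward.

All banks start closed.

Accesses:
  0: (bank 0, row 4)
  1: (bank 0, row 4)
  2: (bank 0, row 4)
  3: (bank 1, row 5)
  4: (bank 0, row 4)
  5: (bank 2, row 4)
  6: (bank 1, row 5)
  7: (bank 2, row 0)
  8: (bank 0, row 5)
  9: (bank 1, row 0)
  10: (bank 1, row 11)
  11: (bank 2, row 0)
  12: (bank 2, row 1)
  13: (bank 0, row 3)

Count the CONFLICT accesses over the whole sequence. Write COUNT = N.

step 0: bank0 None->4 [EMPTY]
step 1: bank0 4->4 [HIT]
step 2: bank0 4->4 [HIT]
step 3: bank1 None->5 [EMPTY]
step 4: bank0 4->4 [HIT]
step 5: bank2 None->4 [EMPTY]
step 6: bank1 5->5 [HIT]
step 7: bank2 4->0 [CONFLICT]
step 8: bank0 4->5 [CONFLICT]
step 9: bank1 5->0 [CONFLICT]
step 10: bank1 0->11 [CONFLICT]
step 11: bank2 0->0 [HIT]
step 12: bank2 0->1 [CONFLICT]
step 13: bank0 5->3 [CONFLICT]

COUNT = 6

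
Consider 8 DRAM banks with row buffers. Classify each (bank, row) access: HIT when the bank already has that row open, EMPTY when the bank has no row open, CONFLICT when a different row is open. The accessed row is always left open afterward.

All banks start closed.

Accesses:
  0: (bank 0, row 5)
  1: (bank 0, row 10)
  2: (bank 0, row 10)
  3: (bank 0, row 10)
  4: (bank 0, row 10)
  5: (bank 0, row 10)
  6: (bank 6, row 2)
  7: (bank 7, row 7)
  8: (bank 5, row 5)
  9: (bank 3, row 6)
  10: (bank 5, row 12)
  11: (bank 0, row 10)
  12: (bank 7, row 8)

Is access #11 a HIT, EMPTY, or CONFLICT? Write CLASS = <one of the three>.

#0 (0,5) E
#1 (0,10) C  (was 5)
#2 (0,10) H  (was 10)
#3 (0,10) H  (was 10)
#4 (0,10) H  (was 10)
#5 (0,10) H  (was 10)
#6 (6,2) E
#7 (7,7) E
#8 (5,5) E
#9 (3,6) E
#10 (5,12) C  (was 5)
#11 (0,10) H  (was 10)
#12 (7,8) C  (was 7)

CLASS = HIT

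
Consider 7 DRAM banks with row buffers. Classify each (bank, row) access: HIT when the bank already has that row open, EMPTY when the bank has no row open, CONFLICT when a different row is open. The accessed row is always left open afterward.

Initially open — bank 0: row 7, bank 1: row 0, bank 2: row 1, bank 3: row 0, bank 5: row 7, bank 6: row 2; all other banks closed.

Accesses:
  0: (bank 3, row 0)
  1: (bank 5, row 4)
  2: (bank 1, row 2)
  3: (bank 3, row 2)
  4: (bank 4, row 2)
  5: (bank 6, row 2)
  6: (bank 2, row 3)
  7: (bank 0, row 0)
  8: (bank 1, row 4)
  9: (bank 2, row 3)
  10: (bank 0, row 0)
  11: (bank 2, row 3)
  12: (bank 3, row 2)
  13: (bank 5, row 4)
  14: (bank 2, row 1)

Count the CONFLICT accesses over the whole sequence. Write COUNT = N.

COUNT = 7

0: bank 3 row 0 — prev 0 → HIT
1: bank 5 row 4 — prev 7 → CONFLICT
2: bank 1 row 2 — prev 0 → CONFLICT
3: bank 3 row 2 — prev 0 → CONFLICT
4: bank 4 row 2 — prev None → EMPTY
5: bank 6 row 2 — prev 2 → HIT
6: bank 2 row 3 — prev 1 → CONFLICT
7: bank 0 row 0 — prev 7 → CONFLICT
8: bank 1 row 4 — prev 2 → CONFLICT
9: bank 2 row 3 — prev 3 → HIT
10: bank 0 row 0 — prev 0 → HIT
11: bank 2 row 3 — prev 3 → HIT
12: bank 3 row 2 — prev 2 → HIT
13: bank 5 row 4 — prev 4 → HIT
14: bank 2 row 1 — prev 3 → CONFLICT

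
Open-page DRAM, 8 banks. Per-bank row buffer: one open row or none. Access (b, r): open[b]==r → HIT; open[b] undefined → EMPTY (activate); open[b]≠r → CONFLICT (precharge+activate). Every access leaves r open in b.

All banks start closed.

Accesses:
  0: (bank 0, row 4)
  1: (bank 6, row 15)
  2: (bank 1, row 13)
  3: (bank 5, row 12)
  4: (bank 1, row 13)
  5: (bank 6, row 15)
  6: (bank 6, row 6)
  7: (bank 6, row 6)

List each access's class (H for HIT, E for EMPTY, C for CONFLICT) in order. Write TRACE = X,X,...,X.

  [0] b0 r4: no row ⇒ E
  [1] b6 r15: no row ⇒ E
  [2] b1 r13: no row ⇒ E
  [3] b5 r12: no row ⇒ E
  [4] b1 r13: had r13 ⇒ H
  [5] b6 r15: had r15 ⇒ H
  [6] b6 r6: had r15 ⇒ C
  [7] b6 r6: had r6 ⇒ H

TRACE = E,E,E,E,H,H,C,H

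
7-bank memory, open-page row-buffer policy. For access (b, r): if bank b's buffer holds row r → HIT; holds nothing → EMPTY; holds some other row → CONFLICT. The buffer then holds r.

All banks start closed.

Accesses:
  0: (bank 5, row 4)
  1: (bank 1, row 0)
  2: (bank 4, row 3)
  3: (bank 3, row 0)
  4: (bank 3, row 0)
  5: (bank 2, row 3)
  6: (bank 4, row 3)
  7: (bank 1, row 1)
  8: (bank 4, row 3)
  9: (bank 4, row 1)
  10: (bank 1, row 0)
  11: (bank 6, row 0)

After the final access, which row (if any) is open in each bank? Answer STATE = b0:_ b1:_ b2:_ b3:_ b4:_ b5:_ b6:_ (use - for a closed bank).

STATE = b0:- b1:0 b2:3 b3:0 b4:1 b5:4 b6:0

step 0: bank5 None->4 [EMPTY]
step 1: bank1 None->0 [EMPTY]
step 2: bank4 None->3 [EMPTY]
step 3: bank3 None->0 [EMPTY]
step 4: bank3 0->0 [HIT]
step 5: bank2 None->3 [EMPTY]
step 6: bank4 3->3 [HIT]
step 7: bank1 0->1 [CONFLICT]
step 8: bank4 3->3 [HIT]
step 9: bank4 3->1 [CONFLICT]
step 10: bank1 1->0 [CONFLICT]
step 11: bank6 None->0 [EMPTY]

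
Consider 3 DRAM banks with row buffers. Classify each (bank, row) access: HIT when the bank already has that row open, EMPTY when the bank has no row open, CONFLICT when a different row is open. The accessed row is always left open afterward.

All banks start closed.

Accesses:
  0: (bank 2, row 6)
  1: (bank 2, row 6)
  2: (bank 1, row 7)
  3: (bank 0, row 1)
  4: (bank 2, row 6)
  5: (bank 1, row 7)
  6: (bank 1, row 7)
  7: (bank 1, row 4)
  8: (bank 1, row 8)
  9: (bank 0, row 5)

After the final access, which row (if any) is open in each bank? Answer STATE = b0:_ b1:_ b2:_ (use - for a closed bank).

STATE = b0:5 b1:8 b2:6

step 0: bank2 None->6 [EMPTY]
step 1: bank2 6->6 [HIT]
step 2: bank1 None->7 [EMPTY]
step 3: bank0 None->1 [EMPTY]
step 4: bank2 6->6 [HIT]
step 5: bank1 7->7 [HIT]
step 6: bank1 7->7 [HIT]
step 7: bank1 7->4 [CONFLICT]
step 8: bank1 4->8 [CONFLICT]
step 9: bank0 1->5 [CONFLICT]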